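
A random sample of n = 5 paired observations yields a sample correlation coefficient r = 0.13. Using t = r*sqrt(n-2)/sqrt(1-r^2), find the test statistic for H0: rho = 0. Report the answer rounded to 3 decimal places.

0.227

1 − r² = 1 − 0.0169 = 0.9831;  √(1−r²) = 0.991514
√(n−2) = √3 = 1.732051
t = r·√(n−2)/√(1−r²) = 0.13 · 1.732051 / 0.991514 = 0.227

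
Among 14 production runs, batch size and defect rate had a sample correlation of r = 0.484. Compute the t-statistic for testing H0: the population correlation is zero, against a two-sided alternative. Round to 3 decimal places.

1.916

t = r·√(n−2) / √(1−r²) with r = 0.484, n = 14
  = 0.484·√12 / √(1 − 0.234256)
  = 0.484·3.464102 / 0.875068
  = 1.676625 / 0.875068 = 1.916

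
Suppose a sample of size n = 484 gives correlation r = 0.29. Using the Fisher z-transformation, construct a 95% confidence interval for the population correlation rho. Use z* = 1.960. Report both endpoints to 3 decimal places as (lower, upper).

Fisher z: z_r = atanh(r) = ½·ln((1+0.29)/(1−0.29)) = 0.298566
SE(z) = 1/√(n−3) = 1/√481 = 0.045596
95% ⇒ z* = 1.960; margin = 1.960·0.045596 = 0.089368
CI on z-scale: (0.209198, 0.387934)
Back-transform: tanh(0.209198) = 0.206199, tanh(0.387934) = 0.369578

(0.206, 0.370)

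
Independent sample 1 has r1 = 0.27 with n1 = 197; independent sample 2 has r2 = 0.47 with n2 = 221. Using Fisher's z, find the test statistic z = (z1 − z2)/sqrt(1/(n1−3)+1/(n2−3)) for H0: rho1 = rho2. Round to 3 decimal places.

-2.363

Fisher z-transforms: z1 = atanh(0.27) = 0.276864, z2 = atanh(0.47) = 0.510070; difference d = -0.233206
Var(d) = 1/194 + 1/218 = 0.0051546 + 0.0045872 = 0.0097418
z = d/√Var(d) = -0.233206 / √0.0097418 = -0.233206 / 0.098701 = -2.363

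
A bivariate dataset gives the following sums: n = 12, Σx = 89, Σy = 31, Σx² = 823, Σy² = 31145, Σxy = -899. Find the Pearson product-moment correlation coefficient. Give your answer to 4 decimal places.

-0.5018

Numerator: nΣxy − (Σx)(Σy) = 12·(-899) − (89)(31) = -13547
Denominator: √[(nΣx²−(Σx)²)(nΣy²−(Σy)²)]
  nΣx²−(Σx)² = 12·823 − 7921 = 1955;  nΣy²−(Σy)² = 12·31145 − 961 = 372779
  √(1955·372779) = √728782945 = 26995.9802
r = -13547 / 26995.9802 = -0.5018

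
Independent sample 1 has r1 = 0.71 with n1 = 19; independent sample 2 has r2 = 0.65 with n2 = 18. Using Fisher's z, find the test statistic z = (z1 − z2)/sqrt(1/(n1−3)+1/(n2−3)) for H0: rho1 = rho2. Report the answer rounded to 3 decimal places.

0.311

Fisher z-transforms: z1 = atanh(0.71) = 0.887184, z2 = atanh(0.65) = 0.775299; difference d = 0.111885
Var(d) = 1/16 + 1/15 = 0.0625000 + 0.0666667 = 0.1291667
z = d/√Var(d) = 0.111885 / √0.1291667 = 0.111885 / 0.359398 = 0.311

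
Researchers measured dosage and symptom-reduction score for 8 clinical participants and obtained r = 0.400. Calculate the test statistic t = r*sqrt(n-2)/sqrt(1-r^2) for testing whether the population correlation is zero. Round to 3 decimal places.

1.069

t = r·√(n−2) / √(1−r²) with r = 0.400, n = 8
  = 0.400·√6 / √(1 − 0.160000)
  = 0.400·2.449490 / 0.916515
  = 0.979796 / 0.916515 = 1.069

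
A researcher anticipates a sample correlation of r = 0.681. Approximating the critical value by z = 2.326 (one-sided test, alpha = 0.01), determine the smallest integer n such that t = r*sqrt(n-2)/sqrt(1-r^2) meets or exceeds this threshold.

9

r√(n−2)/√(1−r²) ≥ 2.326  ⇔  n−2 ≥ (2.326)²·(1−r²)/r²
(1−r²)/r² = (1−0.463761)/0.463761 = 1.1563
n ≥ 2 + 5.410276·1.1563 = 2 + 6.2559 = 8.2559
⌈8.2559⌉ = 9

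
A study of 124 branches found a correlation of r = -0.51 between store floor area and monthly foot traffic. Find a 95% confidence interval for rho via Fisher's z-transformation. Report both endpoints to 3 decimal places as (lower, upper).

z_r = atanh(-0.51) = -0.562730;  SE = 1/√(n−3) = 1/√121 = 0.090909
z-limits: -0.562730 ± 1.960·0.090909 = -0.562730 ± 0.178182 = [-0.740912, -0.384548]
ρ-limits: (tanh -0.740912, tanh -0.384548) = (-0.630, -0.367)

(-0.630, -0.367)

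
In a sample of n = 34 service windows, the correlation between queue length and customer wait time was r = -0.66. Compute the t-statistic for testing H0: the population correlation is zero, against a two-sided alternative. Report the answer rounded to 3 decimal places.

1 − r² = 1 − 0.4356 = 0.5644;  √(1−r²) = 0.751266
√(n−2) = √32 = 5.656854
t = r·√(n−2)/√(1−r²) = -0.66 · 5.656854 / 0.751266 = -4.970

-4.970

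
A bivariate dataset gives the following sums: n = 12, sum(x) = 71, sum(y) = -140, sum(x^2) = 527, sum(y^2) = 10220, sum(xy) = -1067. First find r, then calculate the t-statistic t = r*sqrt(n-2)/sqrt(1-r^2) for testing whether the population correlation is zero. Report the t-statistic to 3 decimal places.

-0.813

S_xy = nΣxy − ΣxΣy = 12·(-1067) − 71·(-140) = -12804 − (-9940) = -2864
S_xx = nΣx² − (Σx)² = 12·527 − 71² = 6324 − 5041 = 1283
S_yy = nΣy² − (Σy)² = 12·10220 − (-140)² = 122640 − 19600 = 103040
r = S_xy / √(S_xx·S_yy) = -2864 / √(1283·103040) = -2864 / √132200320 = -2864 / 11497.8398 = -0.2491
t = r·√(n−2)/√(1−r²) = -0.2491·√10 / √(1−0.062051) = -0.787723 / 0.968478 = -0.813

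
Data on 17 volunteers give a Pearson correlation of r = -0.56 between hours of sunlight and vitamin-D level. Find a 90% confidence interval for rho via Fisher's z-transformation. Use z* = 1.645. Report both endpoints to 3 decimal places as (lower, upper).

(-0.790, -0.191)

z_r = atanh(-0.56) = -0.632833;  SE = 1/√(n−3) = 1/√14 = 0.267261
z-limits: -0.632833 ± 1.645·0.267261 = -0.632833 ± 0.439644 = [-1.072477, -0.193189]
ρ-limits: (tanh -1.072477, tanh -0.193189) = (-0.790, -0.191)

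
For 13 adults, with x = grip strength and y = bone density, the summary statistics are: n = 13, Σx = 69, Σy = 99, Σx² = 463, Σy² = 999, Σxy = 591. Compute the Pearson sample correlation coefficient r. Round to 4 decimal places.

0.4256

S_xy = nΣxy − ΣxΣy = 13·591 − 69·99 = 7683 − 6831 = 852
S_xx = nΣx² − (Σx)² = 13·463 − 69² = 6019 − 4761 = 1258
S_yy = nΣy² − (Σy)² = 13·999 − 99² = 12987 − 9801 = 3186
r = S_xy / √(S_xx·S_yy) = 852 / √(1258·3186) = 852 / √4007988 = 852 / 2001.9960 = 0.4256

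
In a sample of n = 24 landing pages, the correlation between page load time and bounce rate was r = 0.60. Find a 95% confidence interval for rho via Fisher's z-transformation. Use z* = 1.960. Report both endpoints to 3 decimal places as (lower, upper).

(0.259, 0.808)

Fisher z: z_r = atanh(r) = ½·ln((1+0.60)/(1−0.60)) = 0.693147
SE(z) = 1/√(n−3) = 1/√21 = 0.218218
95% ⇒ z* = 1.960; margin = 1.960·0.218218 = 0.427707
CI on z-scale: (0.265440, 1.120854)
Back-transform: tanh(0.265440) = 0.259377, tanh(1.120854) = 0.807866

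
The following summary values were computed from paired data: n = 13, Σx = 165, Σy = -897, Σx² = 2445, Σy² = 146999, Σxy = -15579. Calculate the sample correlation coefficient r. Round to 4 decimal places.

Numerator: nΣxy − (Σx)(Σy) = 13·(-15579) − (165)(-897) = -54522
Denominator: √[(nΣx²−(Σx)²)(nΣy²−(Σy)²)]
  nΣx²−(Σx)² = 13·2445 − 27225 = 4560;  nΣy²−(Σy)² = 13·146999 − 804609 = 1106378
  √(4560·1106378) = √5045083680 = 71028.7525
r = -54522 / 71028.7525 = -0.7676

-0.7676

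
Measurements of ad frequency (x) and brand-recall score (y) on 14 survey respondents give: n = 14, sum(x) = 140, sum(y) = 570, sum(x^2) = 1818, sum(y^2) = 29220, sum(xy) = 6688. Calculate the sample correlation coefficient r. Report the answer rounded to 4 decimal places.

0.6232

Numerator: nΣxy − (Σx)(Σy) = 14·6688 − (140)(570) = 13832
Denominator: √[(nΣx²−(Σx)²)(nΣy²−(Σy)²)]
  nΣx²−(Σx)² = 14·1818 − 19600 = 5852;  nΣy²−(Σy)² = 14·29220 − 324900 = 84180
  √(5852·84180) = √492621360 = 22195.0751
r = 13832 / 22195.0751 = 0.6232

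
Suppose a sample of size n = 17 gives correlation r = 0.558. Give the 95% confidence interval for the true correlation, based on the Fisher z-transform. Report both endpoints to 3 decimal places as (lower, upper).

(0.106, 0.819)

Fisher z: z_r = atanh(r) = ½·ln((1+0.558)/(1−0.558)) = 0.629924
SE(z) = 1/√(n−3) = 1/√14 = 0.267261
95% ⇒ z* = 1.960; margin = 1.960·0.267261 = 0.523832
CI on z-scale: (0.106092, 1.153756)
Back-transform: tanh(0.106092) = 0.105696, tanh(1.153756) = 0.818995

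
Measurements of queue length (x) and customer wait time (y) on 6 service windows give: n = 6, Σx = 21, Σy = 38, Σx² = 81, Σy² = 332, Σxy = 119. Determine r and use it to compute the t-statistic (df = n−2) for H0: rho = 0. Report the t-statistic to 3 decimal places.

Numerator: nΣxy − (Σx)(Σy) = 6·119 − (21)(38) = -84
Denominator: √[(nΣx²−(Σx)²)(nΣy²−(Σy)²)]
  nΣx²−(Σx)² = 6·81 − 441 = 45;  nΣy²−(Σy)² = 6·332 − 1444 = 548
  √(45·548) = √24660 = 157.0350
r = -84 / 157.0350 = -0.5349
t = r·√(n−2)/√(1−r²) = -0.5349·√4 / √(1−0.286118) = -1.069800 / 0.844915 = -1.266

-1.266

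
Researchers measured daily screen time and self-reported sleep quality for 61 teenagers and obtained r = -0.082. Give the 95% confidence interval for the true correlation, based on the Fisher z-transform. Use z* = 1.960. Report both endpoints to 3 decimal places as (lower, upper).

(-0.327, 0.173)

z_r = atanh(-0.082) = -0.082185;  SE = 1/√(n−3) = 1/√58 = 0.131306
z-limits: -0.082185 ± 1.960·0.131306 = -0.082185 ± 0.257360 = [-0.339545, 0.175175]
ρ-limits: (tanh -0.339545, tanh 0.175175) = (-0.327, 0.173)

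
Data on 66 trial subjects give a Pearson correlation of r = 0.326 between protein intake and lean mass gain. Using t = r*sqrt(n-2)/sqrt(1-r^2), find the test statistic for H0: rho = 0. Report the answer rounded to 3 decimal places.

t = r·√(n−2) / √(1−r²) with r = 0.326, n = 66
  = 0.326·√64 / √(1 − 0.106276)
  = 0.326·8.000000 / 0.945370
  = 2.608000 / 0.945370 = 2.759

2.759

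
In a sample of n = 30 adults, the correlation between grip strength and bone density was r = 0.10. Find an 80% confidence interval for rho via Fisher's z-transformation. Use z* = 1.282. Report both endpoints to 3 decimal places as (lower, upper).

Fisher z: z_r = atanh(r) = ½·ln((1+0.10)/(1−0.10)) = 0.100335
SE(z) = 1/√(n−3) = 1/√27 = 0.192450
80% ⇒ z* = 1.282; margin = 1.282·0.192450 = 0.246721
CI on z-scale: (-0.146386, 0.347056)
Back-transform: tanh(-0.146386) = -0.145349, tanh(0.347056) = 0.333762

(-0.145, 0.334)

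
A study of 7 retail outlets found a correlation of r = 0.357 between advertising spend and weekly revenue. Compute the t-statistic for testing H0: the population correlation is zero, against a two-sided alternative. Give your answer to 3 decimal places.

1 − r² = 1 − 0.127449 = 0.872551;  √(1−r²) = 0.934104
√(n−2) = √5 = 2.236068
t = r·√(n−2)/√(1−r²) = 0.357 · 2.236068 / 0.934104 = 0.855

0.855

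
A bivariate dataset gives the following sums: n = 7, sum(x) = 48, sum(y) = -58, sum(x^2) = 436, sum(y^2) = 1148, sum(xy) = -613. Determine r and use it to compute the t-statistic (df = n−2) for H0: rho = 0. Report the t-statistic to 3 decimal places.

-3.046

S_xy = nΣxy − ΣxΣy = 7·(-613) − 48·(-58) = -4291 − (-2784) = -1507
S_xx = nΣx² − (Σx)² = 7·436 − 48² = 3052 − 2304 = 748
S_yy = nΣy² − (Σy)² = 7·1148 − (-58)² = 8036 − 3364 = 4672
r = S_xy / √(S_xx·S_yy) = -1507 / √(748·4672) = -1507 / √3494656 = -1507 / 1869.3999 = -0.8061
t = r·√(n−2)/√(1−r²) = -0.8061·√5 / √(1−0.649797) = -1.802494 / 0.591780 = -3.046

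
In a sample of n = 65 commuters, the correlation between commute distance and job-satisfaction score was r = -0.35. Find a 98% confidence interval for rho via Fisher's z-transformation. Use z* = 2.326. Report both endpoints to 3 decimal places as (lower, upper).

z_r = atanh(-0.35) = -0.365444;  SE = 1/√(n−3) = 1/√62 = 0.127000
z-limits: -0.365444 ± 2.326·0.127000 = -0.365444 ± 0.295402 = [-0.660846, -0.070042]
ρ-limits: (tanh -0.660846, tanh -0.070042) = (-0.579, -0.070)

(-0.579, -0.070)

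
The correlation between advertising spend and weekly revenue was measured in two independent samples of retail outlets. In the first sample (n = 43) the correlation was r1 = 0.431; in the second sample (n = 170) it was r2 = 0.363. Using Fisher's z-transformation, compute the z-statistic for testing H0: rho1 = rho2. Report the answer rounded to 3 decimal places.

Fisher z-transforms: z1 = atanh(0.431) = 0.461124, z2 = atanh(0.363) = 0.380337; difference d = 0.080787
Var(d) = 1/40 + 1/167 = 0.0250000 + 0.0059880 = 0.0309880
z = d/√Var(d) = 0.080787 / √0.0309880 = 0.080787 / 0.176034 = 0.459

0.459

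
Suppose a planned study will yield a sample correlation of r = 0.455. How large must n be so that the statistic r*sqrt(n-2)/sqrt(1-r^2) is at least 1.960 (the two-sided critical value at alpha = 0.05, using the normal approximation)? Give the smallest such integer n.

Need r·√(n−2)/√(1−r²) ≥ 1.960
√(n−2) ≥ 1.960·√(1−0.207025) / 0.455 = 1.960·0.890491 / 0.455 = 3.8360
n−2 ≥ 14.7149  ⇒  n ≥ 16.7149
Smallest integer n = 17

17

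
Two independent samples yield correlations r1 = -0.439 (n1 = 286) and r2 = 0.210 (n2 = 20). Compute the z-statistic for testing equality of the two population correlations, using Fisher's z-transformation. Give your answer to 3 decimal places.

Fisher z-transforms: z1 = atanh(-0.439) = -0.470991, z2 = atanh(0.210) = 0.213171; difference d = -0.684162
Var(d) = 1/283 + 1/17 = 0.0035336 + 0.0588235 = 0.0623571
z = d/√Var(d) = -0.684162 / √0.0623571 = -0.684162 / 0.249714 = -2.740

-2.740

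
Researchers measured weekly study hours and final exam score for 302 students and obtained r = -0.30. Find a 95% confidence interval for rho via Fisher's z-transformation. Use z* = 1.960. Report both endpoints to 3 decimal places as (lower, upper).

(-0.399, -0.194)

z_r = atanh(-0.30) = -0.309520;  SE = 1/√(n−3) = 1/√299 = 0.057831
z-limits: -0.309520 ± 1.960·0.057831 = -0.309520 ± 0.113349 = [-0.422869, -0.196171]
ρ-limits: (tanh -0.422869, tanh -0.196171) = (-0.399, -0.194)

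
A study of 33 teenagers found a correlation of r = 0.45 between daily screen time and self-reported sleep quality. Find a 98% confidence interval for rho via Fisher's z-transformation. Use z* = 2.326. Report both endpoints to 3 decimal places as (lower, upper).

z_r = atanh(0.45) = 0.484700;  SE = 1/√(n−3) = 1/√30 = 0.182574
z-limits: 0.484700 ± 2.326·0.182574 = 0.484700 ± 0.424667 = [0.060033, 0.909367]
ρ-limits: (tanh 0.060033, tanh 0.909367) = (0.060, 0.721)

(0.060, 0.721)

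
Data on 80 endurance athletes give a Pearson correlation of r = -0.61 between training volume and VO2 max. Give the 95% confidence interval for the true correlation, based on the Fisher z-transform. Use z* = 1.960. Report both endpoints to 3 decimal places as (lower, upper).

(-0.732, -0.451)

z_r = atanh(-0.61) = -0.708921;  SE = 1/√(n−3) = 1/√77 = 0.113961
z-limits: -0.708921 ± 1.960·0.113961 = -0.708921 ± 0.223364 = [-0.932285, -0.485557]
ρ-limits: (tanh -0.932285, tanh -0.485557) = (-0.732, -0.451)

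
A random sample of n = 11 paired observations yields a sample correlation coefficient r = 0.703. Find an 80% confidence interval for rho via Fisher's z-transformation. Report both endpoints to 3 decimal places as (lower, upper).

(0.397, 0.868)

Fisher z: z_r = atanh(r) = ½·ln((1+0.703)/(1−0.703)) = 0.873207
SE(z) = 1/√(n−3) = 1/√8 = 0.353553
80% ⇒ z* = 1.282; margin = 1.282·0.353553 = 0.453255
CI on z-scale: (0.419952, 1.326462)
Back-transform: tanh(0.419952) = 0.396890, tanh(1.326462) = 0.868382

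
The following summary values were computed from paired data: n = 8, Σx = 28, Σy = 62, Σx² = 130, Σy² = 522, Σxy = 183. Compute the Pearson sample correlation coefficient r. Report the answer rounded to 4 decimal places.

Numerator: nΣxy − (Σx)(Σy) = 8·183 − (28)(62) = -272
Denominator: √[(nΣx²−(Σx)²)(nΣy²−(Σy)²)]
  nΣx²−(Σx)² = 8·130 − 784 = 256;  nΣy²−(Σy)² = 8·522 − 3844 = 332
  √(256·332) = √84992 = 291.5339
r = -272 / 291.5339 = -0.9330

-0.9330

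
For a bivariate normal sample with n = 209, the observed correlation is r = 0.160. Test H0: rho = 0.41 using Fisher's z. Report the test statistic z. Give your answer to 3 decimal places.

z_r = atanh(0.160) = 0.161387,  z_0 = atanh(0.41) = 0.435611
SE = 1/√(n−3) = 1/√206 = 0.069673
z = (z_r − z_0)/SE = (0.161387 − 0.435611) / 0.069673 = -0.274224 / 0.069673 = -3.936

-3.936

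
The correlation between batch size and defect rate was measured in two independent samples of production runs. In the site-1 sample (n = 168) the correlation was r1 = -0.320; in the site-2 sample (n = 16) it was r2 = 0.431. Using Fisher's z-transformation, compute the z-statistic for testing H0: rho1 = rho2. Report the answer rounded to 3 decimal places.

-2.752

Fisher z-transforms: z1 = atanh(-0.320) = -0.331647, z2 = atanh(0.431) = 0.461124; difference d = -0.792771
Var(d) = 1/165 + 1/13 = 0.0060606 + 0.0769231 = 0.0829837
z = d/√Var(d) = -0.792771 / √0.0829837 = -0.792771 / 0.288069 = -2.752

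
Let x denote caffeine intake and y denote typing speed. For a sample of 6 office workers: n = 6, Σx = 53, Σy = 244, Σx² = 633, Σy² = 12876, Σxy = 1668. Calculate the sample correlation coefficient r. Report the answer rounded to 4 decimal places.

-0.6985

Numerator: nΣxy − (Σx)(Σy) = 6·1668 − (53)(244) = -2924
Denominator: √[(nΣx²−(Σx)²)(nΣy²−(Σy)²)]
  nΣx²−(Σx)² = 6·633 − 2809 = 989;  nΣy²−(Σy)² = 6·12876 − 59536 = 17720
  √(989·17720) = √17525080 = 4186.2967
r = -2924 / 4186.2967 = -0.6985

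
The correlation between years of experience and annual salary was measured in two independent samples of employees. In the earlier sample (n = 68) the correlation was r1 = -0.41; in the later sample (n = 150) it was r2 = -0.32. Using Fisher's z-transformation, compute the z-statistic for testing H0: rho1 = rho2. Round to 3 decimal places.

-0.698

z1 = atanh(-0.41) = -0.435611,  z2 = atanh(-0.32) = -0.331647
SE = √(1/(n1−3) + 1/(n2−3)) = √(1/65 + 1/147) = √(0.0153846 + 0.0068027) = √0.0221873 = 0.148954
z = (z1 − z2)/SE = (-0.435611 − (-0.331647)) / 0.148954 = -0.103964 / 0.148954 = -0.698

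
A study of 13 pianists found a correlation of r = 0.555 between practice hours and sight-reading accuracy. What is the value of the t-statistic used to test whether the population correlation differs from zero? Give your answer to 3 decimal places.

t = r·√(n−2) / √(1−r²) with r = 0.555, n = 13
  = 0.555·√11 / √(1 − 0.308025)
  = 0.555·3.316625 / 0.831850
  = 1.840727 / 0.831850 = 2.213

2.213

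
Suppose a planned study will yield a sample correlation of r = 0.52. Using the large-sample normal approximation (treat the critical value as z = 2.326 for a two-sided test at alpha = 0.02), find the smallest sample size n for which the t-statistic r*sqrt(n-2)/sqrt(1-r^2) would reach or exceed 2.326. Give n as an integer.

17

r√(n−2)/√(1−r²) ≥ 2.326  ⇔  n−2 ≥ (2.326)²·(1−r²)/r²
(1−r²)/r² = (1−0.2704)/0.2704 = 2.6982
n ≥ 2 + 5.410276·2.6982 = 2 + 14.5980 = 16.5980
⌈16.5980⌉ = 17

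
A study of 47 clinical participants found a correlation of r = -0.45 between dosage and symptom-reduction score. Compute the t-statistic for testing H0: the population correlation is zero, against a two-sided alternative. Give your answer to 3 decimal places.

t = r·√(n−2) / √(1−r²) with r = -0.45, n = 47
  = -0.45·√45 / √(1 − 0.2025)
  = -0.45·6.708204 / 0.893029
  = -3.018692 / 0.893029 = -3.380

-3.380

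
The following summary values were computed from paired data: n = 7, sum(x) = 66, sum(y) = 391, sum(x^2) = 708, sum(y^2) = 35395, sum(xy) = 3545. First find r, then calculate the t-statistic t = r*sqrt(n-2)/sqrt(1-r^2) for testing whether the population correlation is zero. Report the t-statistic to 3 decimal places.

-0.296

Numerator: nΣxy − (Σx)(Σy) = 7·3545 − (66)(391) = -991
Denominator: √[(nΣx²−(Σx)²)(nΣy²−(Σy)²)]
  nΣx²−(Σx)² = 7·708 − 4356 = 600;  nΣy²−(Σy)² = 7·35395 − 152881 = 94884
  √(600·94884) = √56930400 = 7545.2237
r = -991 / 7545.2237 = -0.1313
t = r·√(n−2)/√(1−r²) = -0.1313·√5 / √(1−0.017240) = -0.293596 / 0.991343 = -0.296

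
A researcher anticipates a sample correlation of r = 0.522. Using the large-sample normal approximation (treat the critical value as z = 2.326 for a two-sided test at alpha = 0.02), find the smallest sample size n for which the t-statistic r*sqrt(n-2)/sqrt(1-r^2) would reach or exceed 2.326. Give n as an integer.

Need r·√(n−2)/√(1−r²) ≥ 2.326
√(n−2) ≥ 2.326·√(1−0.272484) / 0.522 = 2.326·0.852945 / 0.522 = 3.8007
n−2 ≥ 14.4453  ⇒  n ≥ 16.4453
Smallest integer n = 17

17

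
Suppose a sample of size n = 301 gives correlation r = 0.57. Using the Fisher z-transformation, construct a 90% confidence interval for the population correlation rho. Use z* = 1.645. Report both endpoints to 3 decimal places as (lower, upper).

Fisher z: z_r = atanh(r) = ½·ln((1+0.57)/(1−0.57)) = 0.647523
SE(z) = 1/√(n−3) = 1/√298 = 0.057928
90% ⇒ z* = 1.645; margin = 1.645·0.057928 = 0.095292
CI on z-scale: (0.552231, 0.742815)
Back-transform: tanh(0.552231) = 0.502190, tanh(0.742815) = 0.630843

(0.502, 0.631)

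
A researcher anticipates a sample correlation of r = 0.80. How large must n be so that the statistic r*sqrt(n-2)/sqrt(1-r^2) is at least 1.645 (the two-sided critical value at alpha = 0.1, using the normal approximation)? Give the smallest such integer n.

4

r√(n−2)/√(1−r²) ≥ 1.645  ⇔  n−2 ≥ (1.645)²·(1−r²)/r²
(1−r²)/r² = (1−0.6400)/0.6400 = 0.5625
n ≥ 2 + 2.706025·0.5625 = 2 + 1.5221 = 3.5221
⌈3.5221⌉ = 4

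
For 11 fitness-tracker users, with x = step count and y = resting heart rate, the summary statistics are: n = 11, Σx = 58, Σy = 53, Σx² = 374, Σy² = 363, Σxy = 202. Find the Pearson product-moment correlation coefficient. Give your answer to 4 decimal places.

S_xy = nΣxy − ΣxΣy = 11·202 − 58·53 = 2222 − 3074 = -852
S_xx = nΣx² − (Σx)² = 11·374 − 58² = 4114 − 3364 = 750
S_yy = nΣy² − (Σy)² = 11·363 − 53² = 3993 − 2809 = 1184
r = S_xy / √(S_xx·S_yy) = -852 / √(750·1184) = -852 / √888000 = -852 / 942.3375 = -0.9041

-0.9041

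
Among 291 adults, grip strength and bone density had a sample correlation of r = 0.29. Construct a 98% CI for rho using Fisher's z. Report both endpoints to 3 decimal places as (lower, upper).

Fisher z: z_r = atanh(r) = ½·ln((1+0.29)/(1−0.29)) = 0.298566
SE(z) = 1/√(n−3) = 1/√288 = 0.058926
98% ⇒ z* = 2.326; margin = 2.326·0.058926 = 0.137062
CI on z-scale: (0.161504, 0.435628)
Back-transform: tanh(0.161504) = 0.160114, tanh(0.435628) = 0.410014

(0.160, 0.410)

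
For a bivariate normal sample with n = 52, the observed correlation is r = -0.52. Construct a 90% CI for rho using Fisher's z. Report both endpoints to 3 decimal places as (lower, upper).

Fisher z: z_r = atanh(r) = ½·ln((1+(-0.52))/(1−(-0.52))) = -0.576340
SE(z) = 1/√(n−3) = 1/√49 = 0.142857
90% ⇒ z* = 1.645; margin = 1.645·0.142857 = 0.235000
CI on z-scale: (-0.811340, -0.341340)
Back-transform: tanh(-0.811340) = -0.670329, tanh(-0.341340) = -0.328673

(-0.670, -0.329)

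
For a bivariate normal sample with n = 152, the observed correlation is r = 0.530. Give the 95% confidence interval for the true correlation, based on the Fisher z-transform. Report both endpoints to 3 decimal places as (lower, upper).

(0.405, 0.636)

Fisher z: z_r = atanh(r) = ½·ln((1+0.530)/(1−0.530)) = 0.590145
SE(z) = 1/√(n−3) = 1/√149 = 0.081923
95% ⇒ z* = 1.960; margin = 1.960·0.081923 = 0.160569
CI on z-scale: (0.429576, 0.750714)
Back-transform: tanh(0.429576) = 0.404967, tanh(0.750714) = 0.635575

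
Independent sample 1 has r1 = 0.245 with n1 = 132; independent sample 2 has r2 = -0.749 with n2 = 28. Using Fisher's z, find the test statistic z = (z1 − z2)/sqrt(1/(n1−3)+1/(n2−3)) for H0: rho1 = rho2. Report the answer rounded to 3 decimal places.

5.586

Fisher z-transforms: z1 = atanh(0.245) = 0.250087, z2 = atanh(-0.749) = -0.970673; difference d = 1.220760
Var(d) = 1/129 + 1/25 = 0.0077519 + 0.0400000 = 0.0477519
z = d/√Var(d) = 1.220760 / √0.0477519 = 1.220760 / 0.218522 = 5.586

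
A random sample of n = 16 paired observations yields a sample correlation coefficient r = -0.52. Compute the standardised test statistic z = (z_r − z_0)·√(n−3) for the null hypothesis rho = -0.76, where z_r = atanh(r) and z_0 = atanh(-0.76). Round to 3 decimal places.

1.514

Fisher z: atanh(-0.52) = -0.576340, atanh(-0.76) = -0.996215
z = (z_r − z_0)·√(n−3) = (-0.576340 − (-0.996215))·√13 = 0.419875 · 3.605551 = 1.514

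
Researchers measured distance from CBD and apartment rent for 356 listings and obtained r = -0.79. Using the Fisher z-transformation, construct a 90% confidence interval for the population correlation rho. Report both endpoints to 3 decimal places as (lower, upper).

(-0.821, -0.755)

Fisher z: z_r = atanh(r) = ½·ln((1+(-0.79))/(1−(-0.79))) = -1.071432
SE(z) = 1/√(n−3) = 1/√353 = 0.053225
90% ⇒ z* = 1.645; margin = 1.645·0.053225 = 0.087555
CI on z-scale: (-1.158987, -0.983877)
Back-transform: tanh(-1.158987) = -0.820709, tanh(-0.983877) = -0.754739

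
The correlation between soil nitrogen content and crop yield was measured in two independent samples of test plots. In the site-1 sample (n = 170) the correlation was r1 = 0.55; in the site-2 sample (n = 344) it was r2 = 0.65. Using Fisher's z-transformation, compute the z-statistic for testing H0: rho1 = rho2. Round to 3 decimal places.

-1.661

z1 = atanh(0.55) = 0.618381,  z2 = atanh(0.65) = 0.775299
SE = √(1/(n1−3) + 1/(n2−3)) = √(1/167 + 1/341) = √(0.0059880 + 0.0029326) = √0.0089206 = 0.094449
z = (z1 − z2)/SE = (0.618381 − 0.775299) / 0.094449 = -0.156918 / 0.094449 = -1.661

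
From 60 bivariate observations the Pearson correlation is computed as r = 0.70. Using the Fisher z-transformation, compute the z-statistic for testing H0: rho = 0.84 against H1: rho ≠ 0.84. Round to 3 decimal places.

Fisher z: atanh(0.70) = 0.867301, atanh(0.84) = 1.221174
z = (z_r − z_0)·√(n−3) = (0.867301 − 1.221174)·√57 = -0.353873 · 7.549834 = -2.672

-2.672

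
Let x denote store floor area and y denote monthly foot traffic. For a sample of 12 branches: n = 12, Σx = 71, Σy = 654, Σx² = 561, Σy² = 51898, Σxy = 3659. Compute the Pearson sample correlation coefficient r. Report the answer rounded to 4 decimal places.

-0.1391

S_xy = nΣxy − ΣxΣy = 12·3659 − 71·654 = 43908 − 46434 = -2526
S_xx = nΣx² − (Σx)² = 12·561 − 71² = 6732 − 5041 = 1691
S_yy = nΣy² − (Σy)² = 12·51898 − 654² = 622776 − 427716 = 195060
r = S_xy / √(S_xx·S_yy) = -2526 / √(1691·195060) = -2526 / √329846460 = -2526 / 18161.6756 = -0.1391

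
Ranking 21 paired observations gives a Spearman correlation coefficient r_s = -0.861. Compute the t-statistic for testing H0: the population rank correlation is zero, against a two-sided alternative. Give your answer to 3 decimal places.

-7.379

t = r_s·√(n−2) / √(1−r_s²) with r_s = -0.861, n = 21
  = -0.861·√19 / √(1 − 0.741321)
  = -0.861·4.358899 / 0.508605
  = -3.753012 / 0.508605 = -7.379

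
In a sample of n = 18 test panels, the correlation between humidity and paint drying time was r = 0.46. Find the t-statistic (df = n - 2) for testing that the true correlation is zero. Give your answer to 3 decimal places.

t = r·√(n−2) / √(1−r²) with r = 0.46, n = 18
  = 0.46·√16 / √(1 − 0.2116)
  = 0.46·4.000000 / 0.887919
  = 1.840000 / 0.887919 = 2.072

2.072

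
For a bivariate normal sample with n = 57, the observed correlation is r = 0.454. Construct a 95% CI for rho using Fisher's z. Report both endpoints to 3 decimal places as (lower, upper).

(0.219, 0.639)

z_r = atanh(0.454) = 0.489727;  SE = 1/√(n−3) = 1/√54 = 0.136083
z-limits: 0.489727 ± 1.960·0.136083 = 0.489727 ± 0.266723 = [0.223004, 0.756450]
ρ-limits: (tanh 0.223004, tanh 0.756450) = (0.219, 0.639)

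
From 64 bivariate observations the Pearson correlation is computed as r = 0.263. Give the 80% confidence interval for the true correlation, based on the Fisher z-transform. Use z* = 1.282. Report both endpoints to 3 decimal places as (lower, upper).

(0.105, 0.408)

z_r = atanh(0.263) = 0.269329;  SE = 1/√(n−3) = 1/√61 = 0.128037
z-limits: 0.269329 ± 1.282·0.128037 = 0.269329 ± 0.164143 = [0.105186, 0.433472]
ρ-limits: (tanh 0.105186, tanh 0.433472) = (0.105, 0.408)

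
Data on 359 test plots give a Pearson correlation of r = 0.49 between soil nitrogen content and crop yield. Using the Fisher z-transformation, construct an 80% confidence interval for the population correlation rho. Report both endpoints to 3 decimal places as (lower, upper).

z_r = atanh(0.49) = 0.536060;  SE = 1/√(n−3) = 1/√356 = 0.053000
z-limits: 0.536060 ± 1.282·0.053000 = 0.536060 ± 0.067946 = [0.468114, 0.604006]
ρ-limits: (tanh 0.468114, tanh 0.604006) = (0.437, 0.540)

(0.437, 0.540)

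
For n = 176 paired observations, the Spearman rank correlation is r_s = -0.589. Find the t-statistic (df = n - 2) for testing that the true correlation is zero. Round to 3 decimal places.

1 − r_s² = 1 − 0.346921 = 0.653079;  √(1−r_s²) = 0.808133
√(n−2) = √174 = 13.190906
t = r_s·√(n−2)/√(1−r_s²) = -0.589 · 13.190906 / 0.808133 = -9.614

-9.614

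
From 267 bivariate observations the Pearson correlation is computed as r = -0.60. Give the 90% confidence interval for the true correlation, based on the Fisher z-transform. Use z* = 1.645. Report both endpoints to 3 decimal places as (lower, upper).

(-0.661, -0.531)

z_r = atanh(-0.60) = -0.693147;  SE = 1/√(n−3) = 1/√264 = 0.061546
z-limits: -0.693147 ± 1.645·0.061546 = -0.693147 ± 0.101243 = [-0.794390, -0.591904]
ρ-limits: (tanh -0.794390, tanh -0.591904) = (-0.661, -0.531)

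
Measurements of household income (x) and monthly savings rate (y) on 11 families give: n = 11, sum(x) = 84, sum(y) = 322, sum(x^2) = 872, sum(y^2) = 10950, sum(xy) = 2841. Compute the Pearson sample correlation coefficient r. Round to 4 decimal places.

Numerator: nΣxy − (Σx)(Σy) = 11·2841 − (84)(322) = 4203
Denominator: √[(nΣx²−(Σx)²)(nΣy²−(Σy)²)]
  nΣx²−(Σx)² = 11·872 − 7056 = 2536;  nΣy²−(Σy)² = 11·10950 − 103684 = 16766
  √(2536·16766) = √42518576 = 6520.6270
r = 4203 / 6520.6270 = 0.6446

0.6446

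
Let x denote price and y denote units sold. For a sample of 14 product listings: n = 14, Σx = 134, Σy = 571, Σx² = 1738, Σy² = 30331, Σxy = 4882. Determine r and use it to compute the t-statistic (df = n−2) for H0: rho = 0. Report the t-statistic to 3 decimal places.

-1.193

S_xy = nΣxy − ΣxΣy = 14·4882 − 134·571 = 68348 − 76514 = -8166
S_xx = nΣx² − (Σx)² = 14·1738 − 134² = 24332 − 17956 = 6376
S_yy = nΣy² − (Σy)² = 14·30331 − 571² = 424634 − 326041 = 98593
r = S_xy / √(S_xx·S_yy) = -8166 / √(6376·98593) = -8166 / √628628968 = -8166 / 25072.4743 = -0.3257
t = r·√(n−2)/√(1−r²) = -0.3257·√12 / √(1−0.106080) = -1.128258 / 0.945473 = -1.193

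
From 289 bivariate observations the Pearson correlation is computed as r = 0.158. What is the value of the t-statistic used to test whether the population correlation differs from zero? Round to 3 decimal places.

t = r·√(n−2) / √(1−r²) with r = 0.158, n = 289
  = 0.158·√287 / √(1 − 0.024964)
  = 0.158·16.941074 / 0.987439
  = 2.676690 / 0.987439 = 2.711

2.711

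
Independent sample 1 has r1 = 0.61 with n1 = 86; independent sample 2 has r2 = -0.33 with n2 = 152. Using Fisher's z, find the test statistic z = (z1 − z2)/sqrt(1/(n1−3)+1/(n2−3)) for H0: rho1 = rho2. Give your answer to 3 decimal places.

7.679

Fisher z-transforms: z1 = atanh(0.61) = 0.708921, z2 = atanh(-0.33) = -0.342828; difference d = 1.051749
Var(d) = 1/83 + 1/149 = 0.0120482 + 0.0067114 = 0.0187596
z = d/√Var(d) = 1.051749 / √0.0187596 = 1.051749 / 0.136966 = 7.679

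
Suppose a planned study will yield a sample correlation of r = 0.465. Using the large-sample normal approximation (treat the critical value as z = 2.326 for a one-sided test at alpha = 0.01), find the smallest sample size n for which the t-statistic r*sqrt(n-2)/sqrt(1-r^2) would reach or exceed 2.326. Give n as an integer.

r√(n−2)/√(1−r²) ≥ 2.326  ⇔  n−2 ≥ (2.326)²·(1−r²)/r²
(1−r²)/r² = (1−0.216225)/0.216225 = 3.6248
n ≥ 2 + 5.410276·3.6248 = 2 + 19.6112 = 21.6112
⌈21.6112⌉ = 22

22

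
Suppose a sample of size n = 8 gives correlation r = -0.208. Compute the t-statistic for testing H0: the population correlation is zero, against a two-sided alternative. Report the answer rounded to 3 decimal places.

t = r·√(n−2) / √(1−r²) with r = -0.208, n = 8
  = -0.208·√6 / √(1 − 0.043264)
  = -0.208·2.449490 / 0.978129
  = -0.509494 / 0.978129 = -0.521

-0.521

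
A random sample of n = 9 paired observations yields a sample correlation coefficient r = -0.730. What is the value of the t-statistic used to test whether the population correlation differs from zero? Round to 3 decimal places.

t = r·√(n−2) / √(1−r²) with r = -0.730, n = 9
  = -0.730·√7 / √(1 − 0.532900)
  = -0.730·2.645751 / 0.683447
  = -1.931398 / 0.683447 = -2.826

-2.826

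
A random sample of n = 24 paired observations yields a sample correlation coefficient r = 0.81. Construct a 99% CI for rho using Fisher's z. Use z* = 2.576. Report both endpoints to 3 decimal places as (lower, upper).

Fisher z: z_r = atanh(r) = ½·ln((1+0.81)/(1−0.81)) = 1.127029
SE(z) = 1/√(n−3) = 1/√21 = 0.218218
99% ⇒ z* = 2.576; margin = 2.576·0.218218 = 0.562130
CI on z-scale: (0.564899, 1.689159)
Back-transform: tanh(0.564899) = 0.511603, tanh(1.689159) = 0.934040

(0.512, 0.934)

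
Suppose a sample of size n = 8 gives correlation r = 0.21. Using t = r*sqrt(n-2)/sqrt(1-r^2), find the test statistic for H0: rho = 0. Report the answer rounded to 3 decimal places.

t = r·√(n−2) / √(1−r²) with r = 0.21, n = 8
  = 0.21·√6 / √(1 − 0.0441)
  = 0.21·2.449490 / 0.977701
  = 0.514393 / 0.977701 = 0.526

0.526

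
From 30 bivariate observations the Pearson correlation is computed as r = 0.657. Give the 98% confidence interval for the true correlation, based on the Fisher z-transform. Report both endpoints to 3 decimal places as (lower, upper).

z_r = atanh(0.657) = 0.787517;  SE = 1/√(n−3) = 1/√27 = 0.192450
z-limits: 0.787517 ± 2.326·0.192450 = 0.787517 ± 0.447639 = [0.339878, 1.235156]
ρ-limits: (tanh 0.339878, tanh 1.235156) = (0.327, 0.844)

(0.327, 0.844)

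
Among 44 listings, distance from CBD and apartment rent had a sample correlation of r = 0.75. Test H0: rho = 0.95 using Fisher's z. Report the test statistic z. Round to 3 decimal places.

-5.499

Fisher z: atanh(0.75) = 0.972955, atanh(0.95) = 1.831781
z = (z_r − z_0)·√(n−3) = (0.972955 − 1.831781)·√41 = -0.858826 · 6.403124 = -5.499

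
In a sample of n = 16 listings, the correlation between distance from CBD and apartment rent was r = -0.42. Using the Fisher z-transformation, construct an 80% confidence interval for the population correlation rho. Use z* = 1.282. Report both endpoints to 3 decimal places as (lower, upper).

z_r = atanh(-0.42) = -0.447692;  SE = 1/√(n−3) = 1/√13 = 0.277350
z-limits: -0.447692 ± 1.282·0.277350 = -0.447692 ± 0.355563 = [-0.803255, -0.092129]
ρ-limits: (tanh -0.803255, tanh -0.092129) = (-0.666, -0.092)

(-0.666, -0.092)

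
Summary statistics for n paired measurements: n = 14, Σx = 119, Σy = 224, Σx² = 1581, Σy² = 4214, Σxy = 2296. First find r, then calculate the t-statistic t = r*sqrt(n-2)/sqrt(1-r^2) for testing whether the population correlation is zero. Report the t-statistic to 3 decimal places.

2.998

S_xy = nΣxy − ΣxΣy = 14·2296 − 119·224 = 32144 − 26656 = 5488
S_xx = nΣx² − (Σx)² = 14·1581 − 119² = 22134 − 14161 = 7973
S_yy = nΣy² − (Σy)² = 14·4214 − 224² = 58996 − 50176 = 8820
r = S_xy / √(S_xx·S_yy) = 5488 / √(7973·8820) = 5488 / √70321860 = 5488 / 8385.8130 = 0.6544
t = r·√(n−2)/√(1−r²) = 0.6544·√12 / √(1−0.428239) = 2.266908 / 0.756149 = 2.998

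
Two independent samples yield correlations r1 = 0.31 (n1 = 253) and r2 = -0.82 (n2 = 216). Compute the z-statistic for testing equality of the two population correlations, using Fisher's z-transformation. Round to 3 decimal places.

15.844

Fisher z-transforms: z1 = atanh(0.31) = 0.320545, z2 = atanh(-0.82) = -1.156817; difference d = 1.477362
Var(d) = 1/250 + 1/213 = 0.0040000 + 0.0046948 = 0.0086948
z = d/√Var(d) = 1.477362 / √0.0086948 = 1.477362 / 0.093246 = 15.844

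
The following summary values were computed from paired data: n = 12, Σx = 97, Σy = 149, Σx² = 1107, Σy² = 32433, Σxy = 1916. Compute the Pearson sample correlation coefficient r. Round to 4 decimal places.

Numerator: nΣxy − (Σx)(Σy) = 12·1916 − (97)(149) = 8539
Denominator: √[(nΣx²−(Σx)²)(nΣy²−(Σy)²)]
  nΣx²−(Σx)² = 12·1107 − 9409 = 3875;  nΣy²−(Σy)² = 12·32433 − 22201 = 366995
  √(3875·366995) = √1422105625 = 37710.8158
r = 8539 / 37710.8158 = 0.2264

0.2264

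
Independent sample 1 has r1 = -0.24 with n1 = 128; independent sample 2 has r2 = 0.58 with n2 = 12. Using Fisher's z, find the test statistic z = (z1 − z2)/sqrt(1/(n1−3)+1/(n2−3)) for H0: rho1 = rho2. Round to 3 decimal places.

-2.629

z1 = atanh(-0.24) = -0.244774,  z2 = atanh(0.58) = 0.662463
SE = √(1/(n1−3) + 1/(n2−3)) = √(1/125 + 1/9) = √(0.0080000 + 0.1111111) = √0.1191111 = 0.345125
z = (z1 − z2)/SE = (-0.244774 − 0.662463) / 0.345125 = -0.907237 / 0.345125 = -2.629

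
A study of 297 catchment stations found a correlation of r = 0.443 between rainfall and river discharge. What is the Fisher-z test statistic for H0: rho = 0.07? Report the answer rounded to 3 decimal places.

z_r = atanh(0.443) = 0.475957,  z_0 = atanh(0.07) = 0.070115
SE = 1/√(n−3) = 1/√294 = 0.058321
z = (z_r − z_0)/SE = (0.475957 − 0.070115) / 0.058321 = 0.405842 / 0.058321 = 6.959

6.959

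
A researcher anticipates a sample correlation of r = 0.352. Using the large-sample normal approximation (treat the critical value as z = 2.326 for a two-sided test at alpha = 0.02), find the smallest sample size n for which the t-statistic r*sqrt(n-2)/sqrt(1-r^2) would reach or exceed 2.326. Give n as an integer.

Need r·√(n−2)/√(1−r²) ≥ 2.326
√(n−2) ≥ 2.326·√(1−0.123904) / 0.352 = 2.326·0.936000 / 0.352 = 6.1850
n−2 ≥ 38.2542  ⇒  n ≥ 40.2542
Smallest integer n = 41

41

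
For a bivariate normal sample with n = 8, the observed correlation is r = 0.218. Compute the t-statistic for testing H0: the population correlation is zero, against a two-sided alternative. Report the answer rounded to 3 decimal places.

1 − r² = 1 − 0.047524 = 0.952476;  √(1−r²) = 0.975949
√(n−2) = √6 = 2.449490
t = r·√(n−2)/√(1−r²) = 0.218 · 2.449490 / 0.975949 = 0.547

0.547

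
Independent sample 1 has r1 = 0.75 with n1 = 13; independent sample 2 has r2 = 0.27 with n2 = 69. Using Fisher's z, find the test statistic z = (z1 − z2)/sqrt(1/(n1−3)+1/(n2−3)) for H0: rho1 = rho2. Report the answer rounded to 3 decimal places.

z1 = atanh(0.75) = 0.972955,  z2 = atanh(0.27) = 0.276864
SE = √(1/(n1−3) + 1/(n2−3)) = √(1/10 + 1/66) = √(0.1000000 + 0.0151515) = √0.1151515 = 0.339340
z = (z1 − z2)/SE = (0.972955 − 0.276864) / 0.339340 = 0.696091 / 0.339340 = 2.051

2.051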